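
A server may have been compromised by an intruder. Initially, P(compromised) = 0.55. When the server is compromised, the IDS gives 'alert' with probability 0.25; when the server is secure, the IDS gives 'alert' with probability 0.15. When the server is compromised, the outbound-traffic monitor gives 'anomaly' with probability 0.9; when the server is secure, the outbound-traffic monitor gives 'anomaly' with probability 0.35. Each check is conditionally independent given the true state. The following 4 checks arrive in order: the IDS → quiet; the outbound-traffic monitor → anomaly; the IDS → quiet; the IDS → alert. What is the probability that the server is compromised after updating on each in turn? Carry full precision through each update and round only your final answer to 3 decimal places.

0.803

After the IDS='quiet': P(compromised) = 0.75·0.5500 / (0.75·0.5500 + 0.85·0.4500) ≈ 0.5189
After the outbound-traffic monitor='anomaly': P(compromised) = 0.9·0.5189 / (0.9·0.5189 + 0.35·0.4811) ≈ 0.7350
After the IDS='quiet': P(compromised) = 0.75·0.7350 / (0.75·0.7350 + 0.85·0.2650) ≈ 0.7099
After the IDS='alert': P(compromised) = 0.25·0.7099 / (0.25·0.7099 + 0.15·0.2901) ≈ 0.8031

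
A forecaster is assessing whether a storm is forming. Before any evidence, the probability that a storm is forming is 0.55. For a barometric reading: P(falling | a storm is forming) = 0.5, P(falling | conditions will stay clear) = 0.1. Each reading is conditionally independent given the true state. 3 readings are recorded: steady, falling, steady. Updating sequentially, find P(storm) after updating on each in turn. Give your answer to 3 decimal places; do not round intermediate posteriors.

0.654

After 'steady': P(storm) = 0.5·0.5500 / (0.5·0.5500 + 0.9·0.4500) ≈ 0.4044
After 'falling': P(storm) = 0.5·0.4044 / (0.5·0.4044 + 0.1·0.5956) ≈ 0.7725
After 'steady': P(storm) = 0.5·0.7725 / (0.5·0.7725 + 0.9·0.2275) ≈ 0.6535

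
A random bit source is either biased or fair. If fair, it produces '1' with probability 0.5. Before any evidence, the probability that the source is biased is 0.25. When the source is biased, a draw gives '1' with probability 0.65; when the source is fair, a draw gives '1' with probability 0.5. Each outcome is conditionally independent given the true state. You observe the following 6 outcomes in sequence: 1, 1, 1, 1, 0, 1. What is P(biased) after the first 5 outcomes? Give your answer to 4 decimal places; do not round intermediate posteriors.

Apply Bayes' rule sequentially, carrying P(biased) forward.
After '1': P(biased) = 0.65·0.2500 / (0.65·0.2500 + 0.5·0.7500) ≈ 0.3023
After '1': P(biased) = 0.65·0.3023 / (0.65·0.3023 + 0.5·0.6977) ≈ 0.3603
After '1': P(biased) = 0.65·0.3603 / (0.65·0.3603 + 0.5·0.6397) ≈ 0.4227
After '1': P(biased) = 0.65·0.4227 / (0.65·0.4227 + 0.5·0.5773) ≈ 0.4877
After '0': P(biased) = 0.35·0.4877 / (0.35·0.4877 + 0.5·0.5123) ≈ 0.3999

0.3999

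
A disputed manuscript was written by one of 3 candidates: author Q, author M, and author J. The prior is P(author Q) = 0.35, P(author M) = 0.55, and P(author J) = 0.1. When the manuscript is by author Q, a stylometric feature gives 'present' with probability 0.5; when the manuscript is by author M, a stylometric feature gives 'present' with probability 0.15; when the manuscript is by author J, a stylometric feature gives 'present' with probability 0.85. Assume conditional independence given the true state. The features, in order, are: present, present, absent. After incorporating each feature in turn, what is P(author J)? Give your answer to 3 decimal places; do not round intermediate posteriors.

Each posterior becomes the prior for the next update.
After 'present': normaliser = 0.5·0.3500 + 0.15·0.5500 + 0.85·0.1000; P(author Q) ≈ 0.5109, P(author M) ≈ 0.2409, P(author J) ≈ 0.2482
After 'present': normaliser = 0.5·0.5109 + 0.15·0.2409 + 0.85·0.2482; P(author Q) ≈ 0.5084, P(author M) ≈ 0.0719, P(author J) ≈ 0.4198
After 'absent': normaliser = 0.5·0.5084 + 0.85·0.0719 + 0.15·0.4198; P(author Q) ≈ 0.6720, P(author M) ≈ 0.1616, P(author J) ≈ 0.1665

0.166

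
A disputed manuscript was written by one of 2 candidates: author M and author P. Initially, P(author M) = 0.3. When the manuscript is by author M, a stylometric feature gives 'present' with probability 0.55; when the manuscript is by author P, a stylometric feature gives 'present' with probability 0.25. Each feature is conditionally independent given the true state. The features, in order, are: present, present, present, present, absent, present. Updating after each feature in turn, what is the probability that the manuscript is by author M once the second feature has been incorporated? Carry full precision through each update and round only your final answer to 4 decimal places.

After 'present': P(author M) = 0.55·0.3000 / (0.55·0.3000 + 0.25·0.7000) ≈ 0.4853
After 'present': P(author M) = 0.55·0.4853 / (0.55·0.4853 + 0.25·0.5147) ≈ 0.6747

0.6747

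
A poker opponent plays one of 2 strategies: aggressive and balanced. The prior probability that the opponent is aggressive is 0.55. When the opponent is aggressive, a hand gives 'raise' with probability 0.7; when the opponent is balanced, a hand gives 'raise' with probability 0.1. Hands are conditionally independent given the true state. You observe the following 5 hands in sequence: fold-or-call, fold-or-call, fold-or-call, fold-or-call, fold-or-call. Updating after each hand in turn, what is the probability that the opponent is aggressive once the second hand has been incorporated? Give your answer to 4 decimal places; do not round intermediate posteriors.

0.1196

Apply Bayes' rule sequentially, carrying P(aggressive) forward.
After 'fold-or-call': P(aggressive) = 0.3·0.5500 / (0.3·0.5500 + 0.9·0.4500) ≈ 0.2895
After 'fold-or-call': P(aggressive) = 0.3·0.2895 / (0.3·0.2895 + 0.9·0.7105) ≈ 0.1196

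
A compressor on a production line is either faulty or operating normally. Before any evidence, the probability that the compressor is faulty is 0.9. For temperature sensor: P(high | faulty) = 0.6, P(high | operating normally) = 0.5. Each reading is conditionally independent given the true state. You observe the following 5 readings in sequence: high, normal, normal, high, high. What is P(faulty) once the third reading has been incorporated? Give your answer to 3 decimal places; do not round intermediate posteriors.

0.874

After 'high': P(faulty) = 0.6·0.9000 / (0.6·0.9000 + 0.5·0.1000) ≈ 0.9153
After 'normal': P(faulty) = 0.4·0.9153 / (0.4·0.9153 + 0.5·0.0847) ≈ 0.8963
After 'normal': P(faulty) = 0.4·0.8963 / (0.4·0.8963 + 0.5·0.1037) ≈ 0.8736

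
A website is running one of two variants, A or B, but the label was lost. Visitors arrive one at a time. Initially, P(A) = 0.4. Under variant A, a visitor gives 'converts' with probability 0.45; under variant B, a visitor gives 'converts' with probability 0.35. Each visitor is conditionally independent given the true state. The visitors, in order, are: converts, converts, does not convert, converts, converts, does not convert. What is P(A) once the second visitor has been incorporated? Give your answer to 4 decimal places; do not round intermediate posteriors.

After 'converts': P(A) = 0.45·0.4000 / (0.45·0.4000 + 0.35·0.6000) ≈ 0.4615
After 'converts': P(A) = 0.45·0.4615 / (0.45·0.4615 + 0.35·0.5385) ≈ 0.5243

0.5243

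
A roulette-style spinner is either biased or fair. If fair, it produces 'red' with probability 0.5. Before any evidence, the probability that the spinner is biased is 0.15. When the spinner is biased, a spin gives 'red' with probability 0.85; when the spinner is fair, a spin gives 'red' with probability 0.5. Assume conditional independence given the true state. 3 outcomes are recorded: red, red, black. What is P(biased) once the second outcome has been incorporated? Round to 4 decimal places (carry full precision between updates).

Apply Bayes' rule sequentially, carrying P(biased) forward.
After 'red': P(biased) = 0.85·0.1500 / (0.85·0.1500 + 0.5·0.8500) ≈ 0.2308
After 'red': P(biased) = 0.85·0.2308 / (0.85·0.2308 + 0.5·0.7692) ≈ 0.3377

0.3377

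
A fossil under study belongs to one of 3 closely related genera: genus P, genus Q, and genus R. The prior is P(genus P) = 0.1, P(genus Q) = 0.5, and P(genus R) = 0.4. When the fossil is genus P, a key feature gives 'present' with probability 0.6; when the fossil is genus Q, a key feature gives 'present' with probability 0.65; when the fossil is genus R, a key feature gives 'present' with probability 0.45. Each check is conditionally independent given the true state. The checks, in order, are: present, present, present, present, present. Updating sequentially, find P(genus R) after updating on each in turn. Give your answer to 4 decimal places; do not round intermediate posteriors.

0.1009

After 'present': normaliser = 0.6·0.1000 + 0.65·0.5000 + 0.45·0.4000; P(genus P) ≈ 0.1062, P(genus Q) ≈ 0.5752, P(genus R) ≈ 0.3186
After 'present': normaliser = 0.6·0.1062 + 0.65·0.5752 + 0.45·0.3186; P(genus P) ≈ 0.1097, P(genus Q) ≈ 0.6436, P(genus R) ≈ 0.2468
After 'present': normaliser = 0.6·0.1097 + 0.65·0.6436 + 0.45·0.2468; P(genus P) ≈ 0.1106, P(genus Q) ≈ 0.7029, P(genus R) ≈ 0.1866
After 'present': normaliser = 0.6·0.1106 + 0.65·0.7029 + 0.45·0.1866; P(genus P) ≈ 0.1093, P(genus Q) ≈ 0.7525, P(genus R) ≈ 0.1383
After 'present': normaliser = 0.6·0.1093 + 0.65·0.7525 + 0.45·0.1383; P(genus P) ≈ 0.1063, P(genus Q) ≈ 0.7929, P(genus R) ≈ 0.1009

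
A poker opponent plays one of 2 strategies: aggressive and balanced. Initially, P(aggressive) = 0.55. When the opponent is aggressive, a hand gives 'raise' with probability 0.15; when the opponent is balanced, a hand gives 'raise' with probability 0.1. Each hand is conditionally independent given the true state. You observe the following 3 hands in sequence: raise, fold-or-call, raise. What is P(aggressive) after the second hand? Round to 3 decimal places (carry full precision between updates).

After 'raise': P(aggressive) = 0.15·0.5500 / (0.15·0.5500 + 0.1·0.4500) ≈ 0.6471
After 'fold-or-call': P(aggressive) = 0.85·0.6471 / (0.85·0.6471 + 0.9·0.3529) ≈ 0.6339

0.634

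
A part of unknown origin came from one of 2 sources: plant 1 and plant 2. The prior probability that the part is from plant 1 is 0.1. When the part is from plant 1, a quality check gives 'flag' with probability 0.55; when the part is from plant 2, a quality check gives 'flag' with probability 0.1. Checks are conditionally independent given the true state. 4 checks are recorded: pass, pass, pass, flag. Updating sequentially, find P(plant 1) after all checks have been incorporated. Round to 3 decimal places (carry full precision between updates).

After 'pass': P(plant 1) = 0.45·0.1000 / (0.45·0.1000 + 0.9·0.9000) ≈ 0.0526
After 'pass': P(plant 1) = 0.45·0.0526 / (0.45·0.0526 + 0.9·0.9474) ≈ 0.0270
After 'pass': P(plant 1) = 0.45·0.0270 / (0.45·0.0270 + 0.9·0.9730) ≈ 0.0137
After 'flag': P(plant 1) = 0.55·0.0137 / (0.55·0.0137 + 0.1·0.9863) ≈ 0.0710

0.071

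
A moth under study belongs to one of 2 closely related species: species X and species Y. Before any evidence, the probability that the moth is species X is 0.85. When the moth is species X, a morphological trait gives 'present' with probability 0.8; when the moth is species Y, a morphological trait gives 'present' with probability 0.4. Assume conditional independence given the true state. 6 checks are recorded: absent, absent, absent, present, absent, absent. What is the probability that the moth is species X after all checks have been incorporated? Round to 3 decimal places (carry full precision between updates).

After 'absent': P(species X) = 0.2·0.8500 / (0.2·0.8500 + 0.6·0.1500) ≈ 0.6538
After 'absent': P(species X) = 0.2·0.6538 / (0.2·0.6538 + 0.6·0.3462) ≈ 0.3864
After 'absent': P(species X) = 0.2·0.3864 / (0.2·0.3864 + 0.6·0.6136) ≈ 0.1735
After 'present': P(species X) = 0.8·0.1735 / (0.8·0.1735 + 0.4·0.8265) ≈ 0.2957
After 'absent': P(species X) = 0.2·0.2957 / (0.2·0.2957 + 0.6·0.7043) ≈ 0.1227
After 'absent': P(species X) = 0.2·0.1227 / (0.2·0.1227 + 0.6·0.8773) ≈ 0.0446

0.045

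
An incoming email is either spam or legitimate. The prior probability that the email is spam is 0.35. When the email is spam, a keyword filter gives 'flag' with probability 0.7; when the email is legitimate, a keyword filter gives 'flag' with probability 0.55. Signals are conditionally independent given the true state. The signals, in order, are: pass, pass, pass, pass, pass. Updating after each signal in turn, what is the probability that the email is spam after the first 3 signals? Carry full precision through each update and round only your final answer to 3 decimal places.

After 'pass': P(spam) = 0.3·0.3500 / (0.3·0.3500 + 0.45·0.6500) ≈ 0.2642
After 'pass': P(spam) = 0.3·0.2642 / (0.3·0.2642 + 0.45·0.7358) ≈ 0.1931
After 'pass': P(spam) = 0.3·0.1931 / (0.3·0.1931 + 0.45·0.8069) ≈ 0.1376

0.138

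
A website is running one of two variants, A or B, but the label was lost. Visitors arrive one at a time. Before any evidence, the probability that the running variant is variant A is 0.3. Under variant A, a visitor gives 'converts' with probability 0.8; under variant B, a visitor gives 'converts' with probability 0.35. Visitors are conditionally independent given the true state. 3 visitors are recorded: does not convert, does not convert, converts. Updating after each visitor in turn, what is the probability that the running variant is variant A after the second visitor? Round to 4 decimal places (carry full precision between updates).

0.0390

After 'does not convert': P(A) = 0.2·0.3000 / (0.2·0.3000 + 0.65·0.7000) ≈ 0.1165
After 'does not convert': P(A) = 0.2·0.1165 / (0.2·0.1165 + 0.65·0.8835) ≈ 0.0390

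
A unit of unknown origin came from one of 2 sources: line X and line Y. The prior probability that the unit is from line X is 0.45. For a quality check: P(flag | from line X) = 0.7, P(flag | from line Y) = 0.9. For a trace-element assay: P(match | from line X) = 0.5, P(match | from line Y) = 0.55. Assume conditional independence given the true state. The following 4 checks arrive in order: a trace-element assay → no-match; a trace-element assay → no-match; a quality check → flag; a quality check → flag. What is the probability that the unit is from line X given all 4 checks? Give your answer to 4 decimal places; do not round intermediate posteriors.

After a trace-element assay='no-match': P(line X) = 0.5·0.4500 / (0.5·0.4500 + 0.45·0.5500) ≈ 0.4762
After a trace-element assay='no-match': P(line X) = 0.5·0.4762 / (0.5·0.4762 + 0.45·0.5238) ≈ 0.5025
After a quality check='flag': P(line X) = 0.7·0.5025 / (0.7·0.5025 + 0.9·0.4975) ≈ 0.4400
After a quality check='flag': P(line X) = 0.7·0.4400 / (0.7·0.4400 + 0.9·0.5600) ≈ 0.3793

0.3793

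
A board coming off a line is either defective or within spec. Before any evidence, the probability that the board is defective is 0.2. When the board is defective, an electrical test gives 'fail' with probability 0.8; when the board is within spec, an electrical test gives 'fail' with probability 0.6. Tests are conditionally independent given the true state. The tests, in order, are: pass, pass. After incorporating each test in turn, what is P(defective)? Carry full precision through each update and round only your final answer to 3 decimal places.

After 'pass': P(defective) = 0.2·0.2000 / (0.2·0.2000 + 0.4·0.8000) ≈ 0.1111
After 'pass': P(defective) = 0.2·0.1111 / (0.2·0.1111 + 0.4·0.8889) ≈ 0.0588

0.059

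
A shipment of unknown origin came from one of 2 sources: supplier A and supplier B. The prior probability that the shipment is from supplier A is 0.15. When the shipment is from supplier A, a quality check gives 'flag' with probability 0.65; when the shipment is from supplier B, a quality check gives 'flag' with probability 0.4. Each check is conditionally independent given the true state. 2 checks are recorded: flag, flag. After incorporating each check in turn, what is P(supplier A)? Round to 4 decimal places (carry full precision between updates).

Apply Bayes' rule sequentially, carrying P(supplier A) forward.
After 'flag': P(supplier A) = 0.65·0.1500 / (0.65·0.1500 + 0.4·0.8500) ≈ 0.2229
After 'flag': P(supplier A) = 0.65·0.2229 / (0.65·0.2229 + 0.4·0.7771) ≈ 0.3179

0.3179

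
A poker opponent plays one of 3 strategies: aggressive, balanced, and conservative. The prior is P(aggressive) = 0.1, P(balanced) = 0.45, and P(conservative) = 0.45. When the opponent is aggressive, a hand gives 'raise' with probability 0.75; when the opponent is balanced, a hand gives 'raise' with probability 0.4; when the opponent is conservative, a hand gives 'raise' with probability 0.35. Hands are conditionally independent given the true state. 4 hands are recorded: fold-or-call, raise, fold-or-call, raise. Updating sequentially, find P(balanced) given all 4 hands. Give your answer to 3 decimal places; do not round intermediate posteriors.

After 'fold-or-call': normaliser = 0.25·0.1000 + 0.6·0.4500 + 0.65·0.4500; P(aggressive) ≈ 0.0426, P(balanced) ≈ 0.4596, P(conservative) ≈ 0.4979
After 'raise': normaliser = 0.75·0.0426 + 0.4·0.4596 + 0.35·0.4979; P(aggressive) ≈ 0.0818, P(balanced) ≈ 0.4714, P(conservative) ≈ 0.4468
After 'fold-or-call': normaliser = 0.25·0.0818 + 0.6·0.4714 + 0.65·0.4468; P(aggressive) ≈ 0.0345, P(balanced) ≈ 0.4764, P(conservative) ≈ 0.4892
After 'raise': normaliser = 0.75·0.0345 + 0.4·0.4764 + 0.35·0.4892; P(aggressive) ≈ 0.0667, P(balanced) ≈ 0.4916, P(conservative) ≈ 0.4417

0.492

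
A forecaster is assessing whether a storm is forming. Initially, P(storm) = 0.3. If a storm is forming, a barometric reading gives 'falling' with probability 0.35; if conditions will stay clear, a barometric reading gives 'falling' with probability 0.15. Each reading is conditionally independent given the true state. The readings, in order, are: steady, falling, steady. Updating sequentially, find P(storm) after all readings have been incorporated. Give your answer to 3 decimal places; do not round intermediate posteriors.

0.369

Apply Bayes' rule sequentially, carrying P(storm) forward.
After 'steady': P(storm) = 0.65·0.3000 / (0.65·0.3000 + 0.85·0.7000) ≈ 0.2468
After 'falling': P(storm) = 0.35·0.2468 / (0.35·0.2468 + 0.15·0.7532) ≈ 0.4333
After 'steady': P(storm) = 0.65·0.4333 / (0.65·0.4333 + 0.85·0.5667) ≈ 0.3690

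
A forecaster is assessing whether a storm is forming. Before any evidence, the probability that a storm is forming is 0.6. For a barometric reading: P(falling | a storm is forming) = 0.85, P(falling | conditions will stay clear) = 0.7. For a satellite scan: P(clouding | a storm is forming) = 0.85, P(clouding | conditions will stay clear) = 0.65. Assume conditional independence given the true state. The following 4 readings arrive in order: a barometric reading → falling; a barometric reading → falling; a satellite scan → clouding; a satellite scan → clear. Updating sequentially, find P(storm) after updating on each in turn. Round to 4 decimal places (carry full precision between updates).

0.5535

After a barometric reading='falling': P(storm) = 0.85·0.6000 / (0.85·0.6000 + 0.7·0.4000) ≈ 0.6456
After a barometric reading='falling': P(storm) = 0.85·0.6456 / (0.85·0.6456 + 0.7·0.3544) ≈ 0.6886
After a satellite scan='clouding': P(storm) = 0.85·0.6886 / (0.85·0.6886 + 0.65·0.3114) ≈ 0.7431
After a satellite scan='clear': P(storm) = 0.15·0.7431 / (0.15·0.7431 + 0.35·0.2569) ≈ 0.5535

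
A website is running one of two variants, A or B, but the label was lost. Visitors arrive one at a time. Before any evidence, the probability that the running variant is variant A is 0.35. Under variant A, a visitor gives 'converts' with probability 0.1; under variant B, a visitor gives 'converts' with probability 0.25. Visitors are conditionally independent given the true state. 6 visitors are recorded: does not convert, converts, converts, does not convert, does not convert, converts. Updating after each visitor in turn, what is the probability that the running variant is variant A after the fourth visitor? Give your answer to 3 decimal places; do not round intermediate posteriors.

0.110

After 'does not convert': P(A) = 0.9·0.3500 / (0.9·0.3500 + 0.75·0.6500) ≈ 0.3925
After 'converts': P(A) = 0.1·0.3925 / (0.1·0.3925 + 0.25·0.6075) ≈ 0.2054
After 'converts': P(A) = 0.1·0.2054 / (0.1·0.2054 + 0.25·0.7946) ≈ 0.0937
After 'does not convert': P(A) = 0.9·0.0937 / (0.9·0.0937 + 0.75·0.9063) ≈ 0.1104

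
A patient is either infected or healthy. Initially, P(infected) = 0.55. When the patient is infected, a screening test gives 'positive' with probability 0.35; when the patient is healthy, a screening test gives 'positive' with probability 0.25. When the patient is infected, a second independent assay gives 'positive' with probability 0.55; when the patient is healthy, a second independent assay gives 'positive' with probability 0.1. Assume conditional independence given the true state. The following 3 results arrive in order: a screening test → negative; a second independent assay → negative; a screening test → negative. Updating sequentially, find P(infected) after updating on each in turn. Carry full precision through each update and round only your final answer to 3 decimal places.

0.315

Each posterior becomes the prior for the next update.
After a screening test='negative': P(infected) = 0.65·0.5500 / (0.65·0.5500 + 0.75·0.4500) ≈ 0.5144
After a second independent assay='negative': P(infected) = 0.45·0.5144 / (0.45·0.5144 + 0.9·0.4856) ≈ 0.3462
After a screening test='negative': P(infected) = 0.65·0.3462 / (0.65·0.3462 + 0.75·0.6538) ≈ 0.3146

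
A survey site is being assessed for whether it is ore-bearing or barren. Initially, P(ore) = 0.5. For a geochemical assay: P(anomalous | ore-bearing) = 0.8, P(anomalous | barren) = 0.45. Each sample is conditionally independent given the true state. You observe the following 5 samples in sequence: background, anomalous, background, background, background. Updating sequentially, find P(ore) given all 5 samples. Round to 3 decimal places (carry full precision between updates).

After 'background': P(ore) = 0.2·0.5000 / (0.2·0.5000 + 0.55·0.5000) ≈ 0.2667
After 'anomalous': P(ore) = 0.8·0.2667 / (0.8·0.2667 + 0.45·0.7333) ≈ 0.3926
After 'background': P(ore) = 0.2·0.3926 / (0.2·0.3926 + 0.55·0.6074) ≈ 0.1903
After 'background': P(ore) = 0.2·0.1903 / (0.2·0.1903 + 0.55·0.8097) ≈ 0.0788
After 'background': P(ore) = 0.2·0.0788 / (0.2·0.0788 + 0.55·0.9212) ≈ 0.0301

0.030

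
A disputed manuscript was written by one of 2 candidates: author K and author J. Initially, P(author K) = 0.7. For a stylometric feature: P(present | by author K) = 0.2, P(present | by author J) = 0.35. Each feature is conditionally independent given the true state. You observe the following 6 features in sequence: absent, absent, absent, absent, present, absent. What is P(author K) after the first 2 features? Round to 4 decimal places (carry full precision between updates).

0.7795

After 'absent': P(author K) = 0.8·0.7000 / (0.8·0.7000 + 0.65·0.3000) ≈ 0.7417
After 'absent': P(author K) = 0.8·0.7417 / (0.8·0.7417 + 0.65·0.2583) ≈ 0.7795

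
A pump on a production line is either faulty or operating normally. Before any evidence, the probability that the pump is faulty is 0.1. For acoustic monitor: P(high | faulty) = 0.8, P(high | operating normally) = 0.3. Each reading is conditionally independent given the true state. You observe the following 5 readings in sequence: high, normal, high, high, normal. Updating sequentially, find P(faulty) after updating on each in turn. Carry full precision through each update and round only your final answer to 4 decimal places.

0.1468

After 'high': P(faulty) = 0.8·0.1000 / (0.8·0.1000 + 0.3·0.9000) ≈ 0.2286
After 'normal': P(faulty) = 0.2·0.2286 / (0.2·0.2286 + 0.7·0.7714) ≈ 0.0780
After 'high': P(faulty) = 0.8·0.0780 / (0.8·0.0780 + 0.3·0.9220) ≈ 0.1842
After 'high': P(faulty) = 0.8·0.1842 / (0.8·0.1842 + 0.3·0.8158) ≈ 0.3758
After 'normal': P(faulty) = 0.2·0.3758 / (0.2·0.3758 + 0.7·0.6242) ≈ 0.1468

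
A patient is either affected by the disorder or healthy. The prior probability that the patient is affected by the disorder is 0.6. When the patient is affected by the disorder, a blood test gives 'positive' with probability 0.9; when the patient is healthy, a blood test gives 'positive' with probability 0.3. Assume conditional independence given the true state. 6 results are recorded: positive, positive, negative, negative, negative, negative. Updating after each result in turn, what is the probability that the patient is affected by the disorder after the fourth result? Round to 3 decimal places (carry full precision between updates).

Apply Bayes' rule sequentially, carrying P(affected) forward.
After 'positive': P(affected) = 0.9·0.6000 / (0.9·0.6000 + 0.3·0.4000) ≈ 0.8182
After 'positive': P(affected) = 0.9·0.8182 / (0.9·0.8182 + 0.3·0.1818) ≈ 0.9310
After 'negative': P(affected) = 0.1·0.9310 / (0.1·0.9310 + 0.7·0.0690) ≈ 0.6585
After 'negative': P(affected) = 0.1·0.6585 / (0.1·0.6585 + 0.7·0.3415) ≈ 0.2160

0.216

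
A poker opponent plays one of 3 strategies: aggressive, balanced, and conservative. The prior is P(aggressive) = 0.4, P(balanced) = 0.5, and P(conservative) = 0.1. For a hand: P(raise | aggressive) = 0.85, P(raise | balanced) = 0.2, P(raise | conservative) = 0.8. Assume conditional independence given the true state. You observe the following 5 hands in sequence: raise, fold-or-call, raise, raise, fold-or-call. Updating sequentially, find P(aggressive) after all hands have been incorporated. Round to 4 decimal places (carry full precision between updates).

Each posterior becomes the prior for the next update.
After 'raise': normaliser = 0.85·0.4000 + 0.2·0.5000 + 0.8·0.1000; P(aggressive) ≈ 0.6538, P(balanced) ≈ 0.1923, P(conservative) ≈ 0.1538
After 'fold-or-call': normaliser = 0.15·0.6538 + 0.8·0.1923 + 0.2·0.1538; P(aggressive) ≈ 0.3469, P(balanced) ≈ 0.5442, P(conservative) ≈ 0.1088
After 'raise': normaliser = 0.85·0.3469 + 0.2·0.5442 + 0.8·0.1088; P(aggressive) ≈ 0.6008, P(balanced) ≈ 0.2218, P(conservative) ≈ 0.1774
After 'raise': normaliser = 0.85·0.6008 + 0.2·0.2218 + 0.8·0.1774; P(aggressive) ≈ 0.7327, P(balanced) ≈ 0.0636, P(conservative) ≈ 0.2036
After 'fold-or-call': normaliser = 0.15·0.7327 + 0.8·0.0636 + 0.2·0.2036; P(aggressive) ≈ 0.5453, P(balanced) ≈ 0.2526, P(conservative) ≈ 0.2021

0.5453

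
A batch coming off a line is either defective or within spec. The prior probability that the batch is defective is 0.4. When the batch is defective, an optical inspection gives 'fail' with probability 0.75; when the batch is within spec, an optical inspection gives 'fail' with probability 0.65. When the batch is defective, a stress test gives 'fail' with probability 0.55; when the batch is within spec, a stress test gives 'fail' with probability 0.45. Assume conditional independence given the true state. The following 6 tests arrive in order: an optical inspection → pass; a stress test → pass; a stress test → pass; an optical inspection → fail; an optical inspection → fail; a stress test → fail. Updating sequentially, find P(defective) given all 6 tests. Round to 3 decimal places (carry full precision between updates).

After an optical inspection='pass': P(defective) = 0.25·0.4000 / (0.25·0.4000 + 0.35·0.6000) ≈ 0.3226
After a stress test='pass': P(defective) = 0.45·0.3226 / (0.45·0.3226 + 0.55·0.6774) ≈ 0.2804
After a stress test='pass': P(defective) = 0.45·0.2804 / (0.45·0.2804 + 0.55·0.7196) ≈ 0.2417
After an optical inspection='fail': P(defective) = 0.75·0.2417 / (0.75·0.2417 + 0.65·0.7583) ≈ 0.2689
After an optical inspection='fail': P(defective) = 0.75·0.2689 / (0.75·0.2689 + 0.65·0.7311) ≈ 0.2980
After a stress test='fail': P(defective) = 0.55·0.2980 / (0.55·0.2980 + 0.45·0.7020) ≈ 0.3415

0.342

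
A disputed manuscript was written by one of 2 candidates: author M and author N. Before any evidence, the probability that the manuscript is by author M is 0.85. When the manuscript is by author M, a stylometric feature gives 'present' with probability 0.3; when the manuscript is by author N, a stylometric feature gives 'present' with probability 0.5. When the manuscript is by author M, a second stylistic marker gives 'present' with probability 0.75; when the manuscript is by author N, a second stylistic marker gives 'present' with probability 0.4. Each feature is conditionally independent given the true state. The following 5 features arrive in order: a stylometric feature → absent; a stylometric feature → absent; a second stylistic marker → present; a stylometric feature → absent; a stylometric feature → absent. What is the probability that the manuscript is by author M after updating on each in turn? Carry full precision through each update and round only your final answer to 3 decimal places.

Apply Bayes' rule sequentially, carrying P(author M) forward.
After a stylometric feature='absent': P(author M) = 0.7·0.8500 / (0.7·0.8500 + 0.5·0.1500) ≈ 0.8881
After a stylometric feature='absent': P(author M) = 0.7·0.8881 / (0.7·0.8881 + 0.5·0.1119) ≈ 0.9174
After a second stylistic marker='present': P(author M) = 0.75·0.9174 / (0.75·0.9174 + 0.4·0.0826) ≈ 0.9542
After a stylometric feature='absent': P(author M) = 0.7·0.9542 / (0.7·0.9542 + 0.5·0.0458) ≈ 0.9668
After a stylometric feature='absent': P(author M) = 0.7·0.9668 / (0.7·0.9668 + 0.5·0.0332) ≈ 0.9761

0.976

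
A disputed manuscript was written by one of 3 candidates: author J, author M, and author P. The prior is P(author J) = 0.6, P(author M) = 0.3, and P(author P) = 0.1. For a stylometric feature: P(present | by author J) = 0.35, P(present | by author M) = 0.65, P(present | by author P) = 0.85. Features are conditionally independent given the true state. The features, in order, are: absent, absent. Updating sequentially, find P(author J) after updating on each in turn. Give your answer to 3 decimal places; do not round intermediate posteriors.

Apply Bayes' rule sequentially, carrying P(author J) forward.
After 'absent': normaliser = 0.65·0.6000 + 0.35·0.3000 + 0.15·0.1000; P(author J) ≈ 0.7647, P(author M) ≈ 0.2059, P(author P) ≈ 0.0294
After 'absent': normaliser = 0.65·0.7647 + 0.35·0.2059 + 0.15·0.0294; P(author J) ≈ 0.8667, P(author M) ≈ 0.1256, P(author P) ≈ 0.0077

0.867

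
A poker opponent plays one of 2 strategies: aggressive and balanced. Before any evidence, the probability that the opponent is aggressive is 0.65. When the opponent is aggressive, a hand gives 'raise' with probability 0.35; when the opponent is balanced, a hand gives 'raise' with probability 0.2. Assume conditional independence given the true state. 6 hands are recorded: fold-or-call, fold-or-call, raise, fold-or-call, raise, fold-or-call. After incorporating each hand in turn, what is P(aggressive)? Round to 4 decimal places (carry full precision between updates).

Each posterior becomes the prior for the next update.
After 'fold-or-call': P(aggressive) = 0.65·0.6500 / (0.65·0.6500 + 0.8·0.3500) ≈ 0.6014
After 'fold-or-call': P(aggressive) = 0.65·0.6014 / (0.65·0.6014 + 0.8·0.3986) ≈ 0.5508
After 'raise': P(aggressive) = 0.35·0.5508 / (0.35·0.5508 + 0.2·0.4492) ≈ 0.6821
After 'fold-or-call': P(aggressive) = 0.65·0.6821 / (0.65·0.6821 + 0.8·0.3179) ≈ 0.6355
After 'raise': P(aggressive) = 0.35·0.6355 / (0.35·0.6355 + 0.2·0.3645) ≈ 0.7531
After 'fold-or-call': P(aggressive) = 0.65·0.7531 / (0.65·0.7531 + 0.8·0.2469) ≈ 0.7125

0.7125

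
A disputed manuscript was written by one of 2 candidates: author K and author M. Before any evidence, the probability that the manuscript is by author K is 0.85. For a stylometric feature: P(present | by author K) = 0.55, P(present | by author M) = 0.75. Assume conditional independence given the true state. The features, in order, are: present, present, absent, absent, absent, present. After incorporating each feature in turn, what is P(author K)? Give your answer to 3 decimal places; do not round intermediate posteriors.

0.929

Each posterior becomes the prior for the next update.
After 'present': P(author K) = 0.55·0.8500 / (0.55·0.8500 + 0.75·0.1500) ≈ 0.8060
After 'present': P(author K) = 0.55·0.8060 / (0.55·0.8060 + 0.75·0.1940) ≈ 0.7529
After 'absent': P(author K) = 0.45·0.7529 / (0.45·0.7529 + 0.25·0.2471) ≈ 0.8458
After 'absent': P(author K) = 0.45·0.8458 / (0.45·0.8458 + 0.25·0.1542) ≈ 0.9080
After 'absent': P(author K) = 0.45·0.9080 / (0.45·0.9080 + 0.25·0.0920) ≈ 0.9467
After 'present': P(author K) = 0.55·0.9467 / (0.55·0.9467 + 0.75·0.0533) ≈ 0.9287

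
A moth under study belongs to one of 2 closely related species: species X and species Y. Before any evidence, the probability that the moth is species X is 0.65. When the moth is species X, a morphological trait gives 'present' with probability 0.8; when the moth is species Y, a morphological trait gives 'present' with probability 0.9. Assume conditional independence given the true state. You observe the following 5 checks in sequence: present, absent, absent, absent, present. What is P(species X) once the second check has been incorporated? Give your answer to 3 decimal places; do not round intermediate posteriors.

After 'present': P(species X) = 0.8·0.6500 / (0.8·0.6500 + 0.9·0.3500) ≈ 0.6228
After 'absent': P(species X) = 0.2·0.6228 / (0.2·0.6228 + 0.1·0.3772) ≈ 0.7675

0.768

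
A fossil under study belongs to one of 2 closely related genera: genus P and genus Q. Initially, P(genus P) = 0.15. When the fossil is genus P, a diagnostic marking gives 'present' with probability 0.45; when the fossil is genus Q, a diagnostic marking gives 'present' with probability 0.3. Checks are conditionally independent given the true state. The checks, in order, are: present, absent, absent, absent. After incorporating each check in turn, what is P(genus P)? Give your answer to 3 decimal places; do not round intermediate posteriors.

0.114

After 'present': P(genus P) = 0.45·0.1500 / (0.45·0.1500 + 0.3·0.8500) ≈ 0.2093
After 'absent': P(genus P) = 0.55·0.2093 / (0.55·0.2093 + 0.7·0.7907) ≈ 0.1722
After 'absent': P(genus P) = 0.55·0.1722 / (0.55·0.1722 + 0.7·0.8278) ≈ 0.1405
After 'absent': P(genus P) = 0.55·0.1405 / (0.55·0.1405 + 0.7·0.8595) ≈ 0.1138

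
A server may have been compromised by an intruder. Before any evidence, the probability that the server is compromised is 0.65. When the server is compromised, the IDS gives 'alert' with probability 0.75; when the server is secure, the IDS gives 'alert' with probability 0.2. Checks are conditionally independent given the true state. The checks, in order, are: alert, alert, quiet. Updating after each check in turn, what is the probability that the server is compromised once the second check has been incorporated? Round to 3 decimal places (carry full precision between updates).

0.963

After 'alert': P(compromised) = 0.75·0.6500 / (0.75·0.6500 + 0.2·0.3500) ≈ 0.8744
After 'alert': P(compromised) = 0.75·0.8744 / (0.75·0.8744 + 0.2·0.1256) ≈ 0.9631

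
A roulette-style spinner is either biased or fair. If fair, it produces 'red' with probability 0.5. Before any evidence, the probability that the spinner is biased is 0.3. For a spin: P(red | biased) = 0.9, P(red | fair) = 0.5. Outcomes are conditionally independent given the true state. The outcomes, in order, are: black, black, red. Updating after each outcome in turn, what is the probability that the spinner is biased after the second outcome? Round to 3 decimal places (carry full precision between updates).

0.017

Apply Bayes' rule sequentially, carrying P(biased) forward.
After 'black': P(biased) = 0.1·0.3000 / (0.1·0.3000 + 0.5·0.7000) ≈ 0.0789
After 'black': P(biased) = 0.1·0.0789 / (0.1·0.0789 + 0.5·0.9211) ≈ 0.0169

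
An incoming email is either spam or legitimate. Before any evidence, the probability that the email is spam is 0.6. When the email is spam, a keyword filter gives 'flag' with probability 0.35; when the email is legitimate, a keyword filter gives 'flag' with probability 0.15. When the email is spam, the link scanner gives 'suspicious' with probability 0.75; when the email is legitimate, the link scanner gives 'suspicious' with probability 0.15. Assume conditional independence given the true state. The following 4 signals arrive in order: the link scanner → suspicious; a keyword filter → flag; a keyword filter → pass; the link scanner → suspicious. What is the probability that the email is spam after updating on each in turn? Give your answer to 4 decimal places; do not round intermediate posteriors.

0.9853

After the link scanner='suspicious': P(spam) = 0.75·0.6000 / (0.75·0.6000 + 0.15·0.4000) ≈ 0.8824
After a keyword filter='flag': P(spam) = 0.35·0.8824 / (0.35·0.8824 + 0.15·0.1176) ≈ 0.9459
After a keyword filter='pass': P(spam) = 0.65·0.9459 / (0.65·0.9459 + 0.85·0.0541) ≈ 0.9305
After the link scanner='suspicious': P(spam) = 0.75·0.9305 / (0.75·0.9305 + 0.15·0.0695) ≈ 0.9853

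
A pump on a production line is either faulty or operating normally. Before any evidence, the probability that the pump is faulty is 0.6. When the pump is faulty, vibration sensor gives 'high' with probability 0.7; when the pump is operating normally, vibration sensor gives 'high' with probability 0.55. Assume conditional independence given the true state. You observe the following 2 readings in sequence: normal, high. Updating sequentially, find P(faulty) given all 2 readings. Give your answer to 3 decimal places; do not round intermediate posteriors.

Apply Bayes' rule sequentially, carrying P(faulty) forward.
After 'normal': P(faulty) = 0.3·0.6000 / (0.3·0.6000 + 0.45·0.4000) ≈ 0.5000
After 'high': P(faulty) = 0.7·0.5000 / (0.7·0.5000 + 0.55·0.5000) ≈ 0.5600

0.560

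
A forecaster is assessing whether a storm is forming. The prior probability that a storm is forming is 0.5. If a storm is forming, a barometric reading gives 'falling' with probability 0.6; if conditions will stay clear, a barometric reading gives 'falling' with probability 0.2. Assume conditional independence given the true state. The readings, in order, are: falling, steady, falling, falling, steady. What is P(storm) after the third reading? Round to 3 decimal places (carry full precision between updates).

Each posterior becomes the prior for the next update.
After 'falling': P(storm) = 0.6·0.5000 / (0.6·0.5000 + 0.2·0.5000) ≈ 0.7500
After 'steady': P(storm) = 0.4·0.7500 / (0.4·0.7500 + 0.8·0.2500) ≈ 0.6000
After 'falling': P(storm) = 0.6·0.6000 / (0.6·0.6000 + 0.2·0.4000) ≈ 0.8182

0.818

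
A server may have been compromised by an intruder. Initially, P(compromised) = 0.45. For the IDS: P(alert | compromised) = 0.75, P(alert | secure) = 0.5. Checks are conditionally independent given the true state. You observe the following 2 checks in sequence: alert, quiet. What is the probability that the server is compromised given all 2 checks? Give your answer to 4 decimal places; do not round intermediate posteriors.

After 'alert': P(compromised) = 0.75·0.4500 / (0.75·0.4500 + 0.5·0.5500) ≈ 0.5510
After 'quiet': P(compromised) = 0.25·0.5510 / (0.25·0.5510 + 0.5·0.4490) ≈ 0.3803

0.3803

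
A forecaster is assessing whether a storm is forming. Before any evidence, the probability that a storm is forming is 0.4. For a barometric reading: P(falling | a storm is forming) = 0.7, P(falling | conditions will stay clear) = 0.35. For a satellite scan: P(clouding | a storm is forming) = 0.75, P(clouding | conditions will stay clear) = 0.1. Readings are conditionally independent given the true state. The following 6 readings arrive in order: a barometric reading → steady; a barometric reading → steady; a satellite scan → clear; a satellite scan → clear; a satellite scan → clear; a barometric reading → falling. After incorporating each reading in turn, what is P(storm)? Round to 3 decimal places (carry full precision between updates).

0.006

After a barometric reading='steady': P(storm) = 0.3·0.4000 / (0.3·0.4000 + 0.65·0.6000) ≈ 0.2353
After a barometric reading='steady': P(storm) = 0.3·0.2353 / (0.3·0.2353 + 0.65·0.7647) ≈ 0.1244
After a satellite scan='clear': P(storm) = 0.25·0.1244 / (0.25·0.1244 + 0.9·0.8756) ≈ 0.0380
After a satellite scan='clear': P(storm) = 0.25·0.0380 / (0.25·0.0380 + 0.9·0.9620) ≈ 0.0108
After a satellite scan='clear': P(storm) = 0.25·0.0108 / (0.25·0.0108 + 0.9·0.9892) ≈ 0.0030
After a barometric reading='falling': P(storm) = 0.7·0.0030 / (0.7·0.0030 + 0.35·0.9970) ≈ 0.0061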